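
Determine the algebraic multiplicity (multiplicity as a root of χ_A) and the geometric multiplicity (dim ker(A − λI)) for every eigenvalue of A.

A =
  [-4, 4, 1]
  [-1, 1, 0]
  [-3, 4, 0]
λ = -1: alg = 3, geom = 1

Step 1 — factor the characteristic polynomial to read off the algebraic multiplicities:
  χ_A(x) = (x + 1)^3

Step 2 — compute geometric multiplicities via the rank-nullity identity g(λ) = n − rank(A − λI):
  rank(A − (-1)·I) = 2, so dim ker(A − (-1)·I) = n − 2 = 1

Summary:
  λ = -1: algebraic multiplicity = 3, geometric multiplicity = 1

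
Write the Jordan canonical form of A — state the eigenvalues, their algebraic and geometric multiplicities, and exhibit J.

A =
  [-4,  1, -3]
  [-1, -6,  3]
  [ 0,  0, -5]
J_2(-5) ⊕ J_1(-5)

The characteristic polynomial is
  det(x·I − A) = x^3 + 15*x^2 + 75*x + 125 = (x + 5)^3

Eigenvalues and multiplicities (the geometric multiplicity of λ is n − rank(A − λI), which equals the number of Jordan blocks for λ):
  λ = -5: algebraic multiplicity = 3, geometric multiplicity = 2

Determining the block sizes for each eigenvalue:
  λ = -5: 2 blocks summing to 3 forces exactly one block of size 2 and the rest size 1 → block sizes [2, 1]

Assembling the blocks gives a Jordan form
J =
  [-5,  1,  0]
  [ 0, -5,  0]
  [ 0,  0, -5]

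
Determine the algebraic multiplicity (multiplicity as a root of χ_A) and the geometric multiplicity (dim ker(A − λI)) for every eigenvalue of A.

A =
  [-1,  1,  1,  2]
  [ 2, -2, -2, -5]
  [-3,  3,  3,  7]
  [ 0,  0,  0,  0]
λ = 0: alg = 4, geom = 2

Step 1 — factor the characteristic polynomial to read off the algebraic multiplicities:
  χ_A(x) = x^4

Step 2 — compute geometric multiplicities via the rank-nullity identity g(λ) = n − rank(A − λI):
  rank(A − (0)·I) = 2, so dim ker(A − (0)·I) = n − 2 = 2

Summary:
  λ = 0: algebraic multiplicity = 4, geometric multiplicity = 2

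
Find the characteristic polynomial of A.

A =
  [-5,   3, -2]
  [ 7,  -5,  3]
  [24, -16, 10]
x^3

Expanding det(x·I − A) (e.g. by cofactor expansion or by noting that A is similar to its Jordan form J, which has the same characteristic polynomial as A) gives
  χ_A(x) = x^3
which factors as x^3. The eigenvalues (with algebraic multiplicities) are λ = 0 with multiplicity 3.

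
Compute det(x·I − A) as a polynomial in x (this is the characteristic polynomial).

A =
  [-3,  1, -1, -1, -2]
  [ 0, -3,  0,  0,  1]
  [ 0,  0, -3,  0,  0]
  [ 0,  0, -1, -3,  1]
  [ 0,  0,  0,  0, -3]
x^5 + 15*x^4 + 90*x^3 + 270*x^2 + 405*x + 243

Expanding det(x·I − A) (e.g. by cofactor expansion or by noting that A is similar to its Jordan form J, which has the same characteristic polynomial as A) gives
  χ_A(x) = x^5 + 15*x^4 + 90*x^3 + 270*x^2 + 405*x + 243
which factors as (x + 3)^5. The eigenvalues (with algebraic multiplicities) are λ = -3 with multiplicity 5.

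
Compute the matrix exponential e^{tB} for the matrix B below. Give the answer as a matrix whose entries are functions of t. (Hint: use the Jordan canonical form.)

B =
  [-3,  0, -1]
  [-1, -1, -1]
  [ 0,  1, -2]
e^{tB} =
  [t^2*exp(-2*t)/2 - t*exp(-2*t) + exp(-2*t), -t^2*exp(-2*t)/2, t^2*exp(-2*t)/2 - t*exp(-2*t)]
  [-t*exp(-2*t), t*exp(-2*t) + exp(-2*t), -t*exp(-2*t)]
  [-t^2*exp(-2*t)/2, t^2*exp(-2*t)/2 + t*exp(-2*t), -t^2*exp(-2*t)/2 + exp(-2*t)]

Strategy: write B = P · J · P⁻¹ where J is a Jordan canonical form, so e^{tB} = P · e^{tJ} · P⁻¹, and e^{tJ} can be computed block-by-block.

B has Jordan form
J =
  [-2,  1,  0]
  [ 0, -2,  1]
  [ 0,  0, -2]
(up to reordering of blocks).

Per-block formulas:
  For a 3×3 Jordan block J_3(-2): exp(t · J_3(-2)) = e^(-2t)·(I + t·N + (t^2/2)·N^2), where N is the 3×3 nilpotent shift.

After assembling e^{tJ} and conjugating by P, we get:

e^{tB} =
  [t^2*exp(-2*t)/2 - t*exp(-2*t) + exp(-2*t), -t^2*exp(-2*t)/2, t^2*exp(-2*t)/2 - t*exp(-2*t)]
  [-t*exp(-2*t), t*exp(-2*t) + exp(-2*t), -t*exp(-2*t)]
  [-t^2*exp(-2*t)/2, t^2*exp(-2*t)/2 + t*exp(-2*t), -t^2*exp(-2*t)/2 + exp(-2*t)]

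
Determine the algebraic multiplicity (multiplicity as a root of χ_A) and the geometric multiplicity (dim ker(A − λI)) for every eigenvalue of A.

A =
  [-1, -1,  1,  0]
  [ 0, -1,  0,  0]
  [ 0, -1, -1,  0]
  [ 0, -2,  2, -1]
λ = -1: alg = 4, geom = 2

Step 1 — factor the characteristic polynomial to read off the algebraic multiplicities:
  χ_A(x) = (x + 1)^4

Step 2 — compute geometric multiplicities via the rank-nullity identity g(λ) = n − rank(A − λI):
  rank(A − (-1)·I) = 2, so dim ker(A − (-1)·I) = n − 2 = 2

Summary:
  λ = -1: algebraic multiplicity = 4, geometric multiplicity = 2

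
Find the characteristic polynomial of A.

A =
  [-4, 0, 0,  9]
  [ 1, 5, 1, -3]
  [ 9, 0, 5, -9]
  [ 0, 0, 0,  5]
x^4 - 11*x^3 + 15*x^2 + 175*x - 500

Expanding det(x·I − A) (e.g. by cofactor expansion or by noting that A is similar to its Jordan form J, which has the same characteristic polynomial as A) gives
  χ_A(x) = x^4 - 11*x^3 + 15*x^2 + 175*x - 500
which factors as (x - 5)^3*(x + 4). The eigenvalues (with algebraic multiplicities) are λ = -4 with multiplicity 1, λ = 5 with multiplicity 3.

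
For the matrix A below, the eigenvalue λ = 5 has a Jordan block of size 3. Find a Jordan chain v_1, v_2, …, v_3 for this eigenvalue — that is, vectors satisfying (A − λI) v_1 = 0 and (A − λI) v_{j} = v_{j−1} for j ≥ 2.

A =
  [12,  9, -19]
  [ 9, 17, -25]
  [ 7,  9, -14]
A Jordan chain for λ = 5 of length 3:
v_1 = (-3, -4, -3)ᵀ
v_2 = (7, 9, 7)ᵀ
v_3 = (1, 0, 0)ᵀ

Let N = A − (5)·I. We want v_3 with N^3 v_3 = 0 but N^2 v_3 ≠ 0; then v_{j-1} := N · v_j for j = 3, …, 2.

Pick v_3 = (1, 0, 0)ᵀ.
Then v_2 = N · v_3 = (7, 9, 7)ᵀ.
Then v_1 = N · v_2 = (-3, -4, -3)ᵀ.

Sanity check: (A − (5)·I) v_1 = (0, 0, 0)ᵀ = 0. ✓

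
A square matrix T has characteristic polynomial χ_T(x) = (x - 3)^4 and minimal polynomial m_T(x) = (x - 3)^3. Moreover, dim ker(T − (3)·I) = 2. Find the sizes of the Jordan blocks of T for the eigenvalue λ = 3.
Block sizes for λ = 3: [3, 1]

Step 1 — from the characteristic polynomial, algebraic multiplicity of λ = 3 is 4. From dim ker(T − (3)·I) = 2, there are exactly 2 Jordan blocks for λ = 3.
Step 2 — from the minimal polynomial, the factor (x − 3)^3 tells us the largest block for λ = 3 has size 3.
Step 3 — with total size 4, 2 blocks, and largest block 3, the block sizes (in nonincreasing order) are [3, 1].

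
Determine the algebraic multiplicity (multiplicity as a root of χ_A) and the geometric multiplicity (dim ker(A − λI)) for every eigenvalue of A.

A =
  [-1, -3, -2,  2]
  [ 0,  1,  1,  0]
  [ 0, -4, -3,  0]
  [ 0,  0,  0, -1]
λ = -1: alg = 4, geom = 2

Step 1 — factor the characteristic polynomial to read off the algebraic multiplicities:
  χ_A(x) = (x + 1)^4

Step 2 — compute geometric multiplicities via the rank-nullity identity g(λ) = n − rank(A − λI):
  rank(A − (-1)·I) = 2, so dim ker(A − (-1)·I) = n − 2 = 2

Summary:
  λ = -1: algebraic multiplicity = 4, geometric multiplicity = 2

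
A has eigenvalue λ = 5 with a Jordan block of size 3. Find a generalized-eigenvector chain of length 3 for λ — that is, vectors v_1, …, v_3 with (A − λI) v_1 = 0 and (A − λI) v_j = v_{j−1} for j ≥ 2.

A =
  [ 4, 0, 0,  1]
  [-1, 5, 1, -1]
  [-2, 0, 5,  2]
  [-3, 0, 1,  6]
A Jordan chain for λ = 5 of length 3:
v_1 = (-2, 2, -4, -2)ᵀ
v_2 = (-1, -1, -2, -3)ᵀ
v_3 = (1, 0, 0, 0)ᵀ

Let N = A − (5)·I. We want v_3 with N^3 v_3 = 0 but N^2 v_3 ≠ 0; then v_{j-1} := N · v_j for j = 3, …, 2.

Pick v_3 = (1, 0, 0, 0)ᵀ.
Then v_2 = N · v_3 = (-1, -1, -2, -3)ᵀ.
Then v_1 = N · v_2 = (-2, 2, -4, -2)ᵀ.

Sanity check: (A − (5)·I) v_1 = (0, 0, 0, 0)ᵀ = 0. ✓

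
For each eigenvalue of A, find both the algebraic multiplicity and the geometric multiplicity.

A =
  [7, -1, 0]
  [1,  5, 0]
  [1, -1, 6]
λ = 6: alg = 3, geom = 2

Step 1 — factor the characteristic polynomial to read off the algebraic multiplicities:
  χ_A(x) = (x - 6)^3

Step 2 — compute geometric multiplicities via the rank-nullity identity g(λ) = n − rank(A − λI):
  rank(A − (6)·I) = 1, so dim ker(A − (6)·I) = n − 1 = 2

Summary:
  λ = 6: algebraic multiplicity = 3, geometric multiplicity = 2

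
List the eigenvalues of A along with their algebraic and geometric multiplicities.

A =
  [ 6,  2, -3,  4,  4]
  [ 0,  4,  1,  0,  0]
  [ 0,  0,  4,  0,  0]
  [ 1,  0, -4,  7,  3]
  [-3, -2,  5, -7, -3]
λ = 2: alg = 1, geom = 1; λ = 4: alg = 4, geom = 2

Step 1 — factor the characteristic polynomial to read off the algebraic multiplicities:
  χ_A(x) = (x - 4)^4*(x - 2)

Step 2 — compute geometric multiplicities via the rank-nullity identity g(λ) = n − rank(A − λI):
  rank(A − (2)·I) = 4, so dim ker(A − (2)·I) = n − 4 = 1
  rank(A − (4)·I) = 3, so dim ker(A − (4)·I) = n − 3 = 2

Summary:
  λ = 2: algebraic multiplicity = 1, geometric multiplicity = 1
  λ = 4: algebraic multiplicity = 4, geometric multiplicity = 2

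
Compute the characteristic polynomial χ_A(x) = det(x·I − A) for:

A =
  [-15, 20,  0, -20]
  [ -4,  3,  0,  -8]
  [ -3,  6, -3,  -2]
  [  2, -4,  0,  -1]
x^4 + 16*x^3 + 94*x^2 + 240*x + 225

Expanding det(x·I − A) (e.g. by cofactor expansion or by noting that A is similar to its Jordan form J, which has the same characteristic polynomial as A) gives
  χ_A(x) = x^4 + 16*x^3 + 94*x^2 + 240*x + 225
which factors as (x + 3)^2*(x + 5)^2. The eigenvalues (with algebraic multiplicities) are λ = -5 with multiplicity 2, λ = -3 with multiplicity 2.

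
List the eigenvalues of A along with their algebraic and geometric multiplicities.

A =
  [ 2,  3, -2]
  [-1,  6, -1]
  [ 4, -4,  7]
λ = 5: alg = 3, geom = 1

Step 1 — factor the characteristic polynomial to read off the algebraic multiplicities:
  χ_A(x) = (x - 5)^3

Step 2 — compute geometric multiplicities via the rank-nullity identity g(λ) = n − rank(A − λI):
  rank(A − (5)·I) = 2, so dim ker(A − (5)·I) = n − 2 = 1

Summary:
  λ = 5: algebraic multiplicity = 3, geometric multiplicity = 1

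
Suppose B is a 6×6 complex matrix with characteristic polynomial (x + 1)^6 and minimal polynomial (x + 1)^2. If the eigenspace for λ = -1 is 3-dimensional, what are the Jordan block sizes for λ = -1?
Block sizes for λ = -1: [2, 2, 2]

Step 1 — from the characteristic polynomial, algebraic multiplicity of λ = -1 is 6. From dim ker(B − (-1)·I) = 3, there are exactly 3 Jordan blocks for λ = -1.
Step 2 — from the minimal polynomial, the factor (x + 1)^2 tells us the largest block for λ = -1 has size 2.
Step 3 — with total size 6, 3 blocks, and largest block 2, the block sizes (in nonincreasing order) are [2, 2, 2].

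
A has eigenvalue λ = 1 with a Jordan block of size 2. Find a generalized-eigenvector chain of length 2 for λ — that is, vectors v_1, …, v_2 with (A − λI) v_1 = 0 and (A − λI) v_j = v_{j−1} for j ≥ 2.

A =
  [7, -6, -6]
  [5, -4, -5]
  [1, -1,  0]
A Jordan chain for λ = 1 of length 2:
v_1 = (6, 5, 1)ᵀ
v_2 = (1, 0, 0)ᵀ

Let N = A − (1)·I. We want v_2 with N^2 v_2 = 0 but N^1 v_2 ≠ 0; then v_{j-1} := N · v_j for j = 2, …, 2.

Pick v_2 = (1, 0, 0)ᵀ.
Then v_1 = N · v_2 = (6, 5, 1)ᵀ.

Sanity check: (A − (1)·I) v_1 = (0, 0, 0)ᵀ = 0. ✓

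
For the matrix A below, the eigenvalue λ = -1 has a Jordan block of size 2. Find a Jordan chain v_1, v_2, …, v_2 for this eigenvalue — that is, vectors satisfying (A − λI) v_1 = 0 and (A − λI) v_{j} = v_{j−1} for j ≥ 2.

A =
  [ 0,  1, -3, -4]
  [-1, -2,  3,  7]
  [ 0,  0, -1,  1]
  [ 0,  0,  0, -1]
A Jordan chain for λ = -1 of length 2:
v_1 = (1, -1, 0, 0)ᵀ
v_2 = (1, 0, 0, 0)ᵀ

Let N = A − (-1)·I. We want v_2 with N^2 v_2 = 0 but N^1 v_2 ≠ 0; then v_{j-1} := N · v_j for j = 2, …, 2.

Pick v_2 = (1, 0, 0, 0)ᵀ.
Then v_1 = N · v_2 = (1, -1, 0, 0)ᵀ.

Sanity check: (A − (-1)·I) v_1 = (0, 0, 0, 0)ᵀ = 0. ✓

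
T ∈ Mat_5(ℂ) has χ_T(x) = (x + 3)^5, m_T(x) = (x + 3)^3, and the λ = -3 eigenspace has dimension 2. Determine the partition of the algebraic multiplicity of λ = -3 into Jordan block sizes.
Block sizes for λ = -3: [3, 2]

Step 1 — from the characteristic polynomial, algebraic multiplicity of λ = -3 is 5. From dim ker(T − (-3)·I) = 2, there are exactly 2 Jordan blocks for λ = -3.
Step 2 — from the minimal polynomial, the factor (x + 3)^3 tells us the largest block for λ = -3 has size 3.
Step 3 — with total size 5, 2 blocks, and largest block 3, the block sizes (in nonincreasing order) are [3, 2].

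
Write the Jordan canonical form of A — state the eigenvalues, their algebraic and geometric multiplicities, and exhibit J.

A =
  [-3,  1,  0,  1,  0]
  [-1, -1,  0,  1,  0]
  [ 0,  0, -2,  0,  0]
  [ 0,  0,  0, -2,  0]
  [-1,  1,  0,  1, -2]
J_2(-2) ⊕ J_1(-2) ⊕ J_1(-2) ⊕ J_1(-2)

The characteristic polynomial is
  det(x·I − A) = x^5 + 10*x^4 + 40*x^3 + 80*x^2 + 80*x + 32 = (x + 2)^5

Eigenvalues and multiplicities (the geometric multiplicity of λ is n − rank(A − λI), which equals the number of Jordan blocks for λ):
  λ = -2: algebraic multiplicity = 5, geometric multiplicity = 4

Determining the block sizes for each eigenvalue:
  λ = -2: 4 blocks summing to 5 forces exactly one block of size 2 and the rest size 1 → block sizes [2, 1, 1, 1]

Assembling the blocks gives a Jordan form
J =
  [-2,  1,  0,  0,  0]
  [ 0, -2,  0,  0,  0]
  [ 0,  0, -2,  0,  0]
  [ 0,  0,  0, -2,  0]
  [ 0,  0,  0,  0, -2]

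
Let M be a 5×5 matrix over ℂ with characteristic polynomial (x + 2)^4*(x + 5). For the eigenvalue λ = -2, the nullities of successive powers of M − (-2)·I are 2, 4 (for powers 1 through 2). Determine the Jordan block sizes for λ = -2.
Block sizes for λ = -2: [2, 2]

From the dimensions of kernels of powers, the number of Jordan blocks of size at least j is d_j − d_{j−1} where d_j = dim ker(N^j) (with d_0 = 0). Computing the differences gives [2, 2].
The number of blocks of size exactly k is (#blocks of size ≥ k) − (#blocks of size ≥ k + 1), so the partition is: 2 block(s) of size 2.
In nonincreasing order the block sizes are [2, 2].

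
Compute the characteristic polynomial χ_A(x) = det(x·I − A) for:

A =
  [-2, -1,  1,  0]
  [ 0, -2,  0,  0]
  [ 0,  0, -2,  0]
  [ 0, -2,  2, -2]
x^4 + 8*x^3 + 24*x^2 + 32*x + 16

Expanding det(x·I − A) (e.g. by cofactor expansion or by noting that A is similar to its Jordan form J, which has the same characteristic polynomial as A) gives
  χ_A(x) = x^4 + 8*x^3 + 24*x^2 + 32*x + 16
which factors as (x + 2)^4. The eigenvalues (with algebraic multiplicities) are λ = -2 with multiplicity 4.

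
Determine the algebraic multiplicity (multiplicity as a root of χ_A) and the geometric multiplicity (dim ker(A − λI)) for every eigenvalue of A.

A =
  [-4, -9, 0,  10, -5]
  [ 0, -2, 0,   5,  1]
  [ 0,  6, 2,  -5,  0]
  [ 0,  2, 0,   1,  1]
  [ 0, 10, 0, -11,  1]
λ = -4: alg = 2, geom = 1; λ = 2: alg = 3, geom = 1

Step 1 — factor the characteristic polynomial to read off the algebraic multiplicities:
  χ_A(x) = (x - 2)^3*(x + 4)^2

Step 2 — compute geometric multiplicities via the rank-nullity identity g(λ) = n − rank(A − λI):
  rank(A − (-4)·I) = 4, so dim ker(A − (-4)·I) = n − 4 = 1
  rank(A − (2)·I) = 4, so dim ker(A − (2)·I) = n − 4 = 1

Summary:
  λ = -4: algebraic multiplicity = 2, geometric multiplicity = 1
  λ = 2: algebraic multiplicity = 3, geometric multiplicity = 1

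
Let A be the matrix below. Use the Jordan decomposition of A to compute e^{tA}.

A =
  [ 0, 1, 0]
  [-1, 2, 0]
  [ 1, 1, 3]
e^{tA} =
  [-t*exp(t) + exp(t), t*exp(t), 0]
  [-t*exp(t), t*exp(t) + exp(t), 0]
  [t*exp(t), -t*exp(t) + exp(3*t) - exp(t), exp(3*t)]

Strategy: write A = P · J · P⁻¹ where J is a Jordan canonical form, so e^{tA} = P · e^{tJ} · P⁻¹, and e^{tJ} can be computed block-by-block.

A has Jordan form
J =
  [1, 1, 0]
  [0, 1, 0]
  [0, 0, 3]
(up to reordering of blocks).

Per-block formulas:
  For a 1×1 block at λ = 3: exp(t · [3]) = [e^(3t)].
  For a 2×2 Jordan block J_2(1): exp(t · J_2(1)) = e^(1t)·(I + t·N), where N is the 2×2 nilpotent shift.

After assembling e^{tJ} and conjugating by P, we get:

e^{tA} =
  [-t*exp(t) + exp(t), t*exp(t), 0]
  [-t*exp(t), t*exp(t) + exp(t), 0]
  [t*exp(t), -t*exp(t) + exp(3*t) - exp(t), exp(3*t)]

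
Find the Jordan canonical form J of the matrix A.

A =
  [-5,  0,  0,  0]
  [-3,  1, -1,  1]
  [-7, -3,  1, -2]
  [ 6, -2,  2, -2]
J_1(-5) ⊕ J_3(0)

The characteristic polynomial is
  det(x·I − A) = x^4 + 5*x^3 = x^3*(x + 5)

Eigenvalues and multiplicities (the geometric multiplicity of λ is n − rank(A − λI), which equals the number of Jordan blocks for λ):
  λ = -5: algebraic multiplicity = 1, geometric multiplicity = 1
  λ = 0: algebraic multiplicity = 3, geometric multiplicity = 1

Determining the block sizes for each eigenvalue:
  λ = -5: one block (gm = 1), so the single block has size am = 1 → block sizes [1]
  λ = 0: one block (gm = 1), so the single block has size am = 3 → block sizes [3]

Assembling the blocks gives a Jordan form
J =
  [-5, 0, 0, 0]
  [ 0, 0, 1, 0]
  [ 0, 0, 0, 1]
  [ 0, 0, 0, 0]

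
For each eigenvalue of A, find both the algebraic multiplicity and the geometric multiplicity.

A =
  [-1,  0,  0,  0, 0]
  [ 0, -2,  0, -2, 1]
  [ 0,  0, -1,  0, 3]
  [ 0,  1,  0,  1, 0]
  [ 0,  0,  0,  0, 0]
λ = -1: alg = 3, geom = 3; λ = 0: alg = 2, geom = 1

Step 1 — factor the characteristic polynomial to read off the algebraic multiplicities:
  χ_A(x) = x^2*(x + 1)^3

Step 2 — compute geometric multiplicities via the rank-nullity identity g(λ) = n − rank(A − λI):
  rank(A − (-1)·I) = 2, so dim ker(A − (-1)·I) = n − 2 = 3
  rank(A − (0)·I) = 4, so dim ker(A − (0)·I) = n − 4 = 1

Summary:
  λ = -1: algebraic multiplicity = 3, geometric multiplicity = 3
  λ = 0: algebraic multiplicity = 2, geometric multiplicity = 1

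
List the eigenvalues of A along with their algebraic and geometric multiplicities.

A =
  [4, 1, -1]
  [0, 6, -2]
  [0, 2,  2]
λ = 4: alg = 3, geom = 2

Step 1 — factor the characteristic polynomial to read off the algebraic multiplicities:
  χ_A(x) = (x - 4)^3

Step 2 — compute geometric multiplicities via the rank-nullity identity g(λ) = n − rank(A − λI):
  rank(A − (4)·I) = 1, so dim ker(A − (4)·I) = n − 1 = 2

Summary:
  λ = 4: algebraic multiplicity = 3, geometric multiplicity = 2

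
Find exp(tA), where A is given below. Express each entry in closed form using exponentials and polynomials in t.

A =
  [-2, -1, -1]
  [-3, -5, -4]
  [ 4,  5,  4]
e^{tA} =
  [-t*exp(-t) + exp(-t), -t*exp(-t), -t*exp(-t)]
  [-t^2*exp(-t)/2 - 3*t*exp(-t), -t^2*exp(-t)/2 - 4*t*exp(-t) + exp(-t), -t^2*exp(-t)/2 - 4*t*exp(-t)]
  [t^2*exp(-t)/2 + 4*t*exp(-t), t^2*exp(-t)/2 + 5*t*exp(-t), t^2*exp(-t)/2 + 5*t*exp(-t) + exp(-t)]

Strategy: write A = P · J · P⁻¹ where J is a Jordan canonical form, so e^{tA} = P · e^{tJ} · P⁻¹, and e^{tJ} can be computed block-by-block.

A has Jordan form
J =
  [-1,  1,  0]
  [ 0, -1,  1]
  [ 0,  0, -1]
(up to reordering of blocks).

Per-block formulas:
  For a 3×3 Jordan block J_3(-1): exp(t · J_3(-1)) = e^(-1t)·(I + t·N + (t^2/2)·N^2), where N is the 3×3 nilpotent shift.

After assembling e^{tJ} and conjugating by P, we get:

e^{tA} =
  [-t*exp(-t) + exp(-t), -t*exp(-t), -t*exp(-t)]
  [-t^2*exp(-t)/2 - 3*t*exp(-t), -t^2*exp(-t)/2 - 4*t*exp(-t) + exp(-t), -t^2*exp(-t)/2 - 4*t*exp(-t)]
  [t^2*exp(-t)/2 + 4*t*exp(-t), t^2*exp(-t)/2 + 5*t*exp(-t), t^2*exp(-t)/2 + 5*t*exp(-t) + exp(-t)]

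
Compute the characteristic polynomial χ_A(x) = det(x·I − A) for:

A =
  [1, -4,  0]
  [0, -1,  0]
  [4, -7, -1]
x^3 + x^2 - x - 1

Expanding det(x·I − A) (e.g. by cofactor expansion or by noting that A is similar to its Jordan form J, which has the same characteristic polynomial as A) gives
  χ_A(x) = x^3 + x^2 - x - 1
which factors as (x - 1)*(x + 1)^2. The eigenvalues (with algebraic multiplicities) are λ = -1 with multiplicity 2, λ = 1 with multiplicity 1.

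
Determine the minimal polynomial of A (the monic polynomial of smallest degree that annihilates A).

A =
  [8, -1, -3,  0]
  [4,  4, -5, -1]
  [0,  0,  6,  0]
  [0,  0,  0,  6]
x^3 - 18*x^2 + 108*x - 216

The characteristic polynomial is χ_A(x) = (x - 6)^4, so the eigenvalues are known. The minimal polynomial is
  m_A(x) = Π_λ (x − λ)^{k_λ}
where k_λ is the size of the *largest* Jordan block for λ (equivalently, the smallest k with (A − λI)^k v = 0 for every generalised eigenvector v of λ).

  λ = 6: largest Jordan block has size 3, contributing (x − 6)^3

So m_A(x) = (x - 6)^3 = x^3 - 18*x^2 + 108*x - 216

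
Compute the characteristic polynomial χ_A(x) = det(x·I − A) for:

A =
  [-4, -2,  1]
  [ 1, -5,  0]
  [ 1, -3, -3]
x^3 + 12*x^2 + 48*x + 64

Expanding det(x·I − A) (e.g. by cofactor expansion or by noting that A is similar to its Jordan form J, which has the same characteristic polynomial as A) gives
  χ_A(x) = x^3 + 12*x^2 + 48*x + 64
which factors as (x + 4)^3. The eigenvalues (with algebraic multiplicities) are λ = -4 with multiplicity 3.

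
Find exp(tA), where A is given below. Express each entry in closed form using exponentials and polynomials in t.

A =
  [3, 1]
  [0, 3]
e^{tA} =
  [exp(3*t), t*exp(3*t)]
  [0, exp(3*t)]

Strategy: write A = P · J · P⁻¹ where J is a Jordan canonical form, so e^{tA} = P · e^{tJ} · P⁻¹, and e^{tJ} can be computed block-by-block.

A has Jordan form
J =
  [3, 1]
  [0, 3]
(up to reordering of blocks).

Per-block formulas:
  For a 2×2 Jordan block J_2(3): exp(t · J_2(3)) = e^(3t)·(I + t·N), where N is the 2×2 nilpotent shift.

After assembling e^{tJ} and conjugating by P, we get:

e^{tA} =
  [exp(3*t), t*exp(3*t)]
  [0, exp(3*t)]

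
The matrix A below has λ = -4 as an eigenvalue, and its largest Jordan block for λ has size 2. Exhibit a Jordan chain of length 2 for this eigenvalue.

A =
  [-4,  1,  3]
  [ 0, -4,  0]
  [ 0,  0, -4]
A Jordan chain for λ = -4 of length 2:
v_1 = (1, 0, 0)ᵀ
v_2 = (0, 1, 0)ᵀ

Let N = A − (-4)·I. We want v_2 with N^2 v_2 = 0 but N^1 v_2 ≠ 0; then v_{j-1} := N · v_j for j = 2, …, 2.

Pick v_2 = (0, 1, 0)ᵀ.
Then v_1 = N · v_2 = (1, 0, 0)ᵀ.

Sanity check: (A − (-4)·I) v_1 = (0, 0, 0)ᵀ = 0. ✓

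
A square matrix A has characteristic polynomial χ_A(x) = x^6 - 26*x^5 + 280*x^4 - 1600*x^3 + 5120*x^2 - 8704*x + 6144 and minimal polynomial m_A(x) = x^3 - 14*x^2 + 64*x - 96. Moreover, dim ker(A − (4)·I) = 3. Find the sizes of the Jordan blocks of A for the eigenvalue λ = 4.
Block sizes for λ = 4: [2, 2, 1]

Step 1 — from the characteristic polynomial, algebraic multiplicity of λ = 4 is 5. From dim ker(A − (4)·I) = 3, there are exactly 3 Jordan blocks for λ = 4.
Step 2 — from the minimal polynomial, the factor (x − 4)^2 tells us the largest block for λ = 4 has size 2.
Step 3 — with total size 5, 3 blocks, and largest block 2, the block sizes (in nonincreasing order) are [2, 2, 1].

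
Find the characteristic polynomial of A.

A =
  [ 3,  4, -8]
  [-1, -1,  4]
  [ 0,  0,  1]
x^3 - 3*x^2 + 3*x - 1

Expanding det(x·I − A) (e.g. by cofactor expansion or by noting that A is similar to its Jordan form J, which has the same characteristic polynomial as A) gives
  χ_A(x) = x^3 - 3*x^2 + 3*x - 1
which factors as (x - 1)^3. The eigenvalues (with algebraic multiplicities) are λ = 1 with multiplicity 3.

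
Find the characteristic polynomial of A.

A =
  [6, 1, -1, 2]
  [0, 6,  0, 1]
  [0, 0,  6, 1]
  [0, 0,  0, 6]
x^4 - 24*x^3 + 216*x^2 - 864*x + 1296

Expanding det(x·I − A) (e.g. by cofactor expansion or by noting that A is similar to its Jordan form J, which has the same characteristic polynomial as A) gives
  χ_A(x) = x^4 - 24*x^3 + 216*x^2 - 864*x + 1296
which factors as (x - 6)^4. The eigenvalues (with algebraic multiplicities) are λ = 6 with multiplicity 4.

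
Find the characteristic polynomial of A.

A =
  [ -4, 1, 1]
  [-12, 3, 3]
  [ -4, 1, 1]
x^3

Expanding det(x·I − A) (e.g. by cofactor expansion or by noting that A is similar to its Jordan form J, which has the same characteristic polynomial as A) gives
  χ_A(x) = x^3
which factors as x^3. The eigenvalues (with algebraic multiplicities) are λ = 0 with multiplicity 3.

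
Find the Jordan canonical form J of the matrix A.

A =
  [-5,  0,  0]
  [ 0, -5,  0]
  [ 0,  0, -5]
J_1(-5) ⊕ J_1(-5) ⊕ J_1(-5)

The characteristic polynomial is
  det(x·I − A) = x^3 + 15*x^2 + 75*x + 125 = (x + 5)^3

Eigenvalues and multiplicities (the geometric multiplicity of λ is n − rank(A − λI), which equals the number of Jordan blocks for λ):
  λ = -5: algebraic multiplicity = 3, geometric multiplicity = 3

Determining the block sizes for each eigenvalue:
  λ = -5: gm = am = 3, so every block has size 1 → block sizes [1, 1, 1]

Assembling the blocks gives a Jordan form
J =
  [-5,  0,  0]
  [ 0, -5,  0]
  [ 0,  0, -5]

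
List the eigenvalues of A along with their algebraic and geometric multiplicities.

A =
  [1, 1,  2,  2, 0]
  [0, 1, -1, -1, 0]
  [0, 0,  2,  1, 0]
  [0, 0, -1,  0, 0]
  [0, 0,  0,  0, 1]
λ = 1: alg = 5, geom = 3

Step 1 — factor the characteristic polynomial to read off the algebraic multiplicities:
  χ_A(x) = (x - 1)^5

Step 2 — compute geometric multiplicities via the rank-nullity identity g(λ) = n − rank(A − λI):
  rank(A − (1)·I) = 2, so dim ker(A − (1)·I) = n − 2 = 3

Summary:
  λ = 1: algebraic multiplicity = 5, geometric multiplicity = 3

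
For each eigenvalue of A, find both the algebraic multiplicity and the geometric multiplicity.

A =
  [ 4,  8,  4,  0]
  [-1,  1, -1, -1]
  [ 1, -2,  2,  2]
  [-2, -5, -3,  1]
λ = 2: alg = 4, geom = 2

Step 1 — factor the characteristic polynomial to read off the algebraic multiplicities:
  χ_A(x) = (x - 2)^4

Step 2 — compute geometric multiplicities via the rank-nullity identity g(λ) = n − rank(A − λI):
  rank(A − (2)·I) = 2, so dim ker(A − (2)·I) = n − 2 = 2

Summary:
  λ = 2: algebraic multiplicity = 4, geometric multiplicity = 2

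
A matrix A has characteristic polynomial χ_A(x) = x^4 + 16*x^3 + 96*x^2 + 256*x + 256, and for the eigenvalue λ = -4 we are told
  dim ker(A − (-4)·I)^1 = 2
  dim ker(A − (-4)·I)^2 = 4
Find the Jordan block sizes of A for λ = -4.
Block sizes for λ = -4: [2, 2]

From the dimensions of kernels of powers, the number of Jordan blocks of size at least j is d_j − d_{j−1} where d_j = dim ker(N^j) (with d_0 = 0). Computing the differences gives [2, 2].
The number of blocks of size exactly k is (#blocks of size ≥ k) − (#blocks of size ≥ k + 1), so the partition is: 2 block(s) of size 2.
In nonincreasing order the block sizes are [2, 2].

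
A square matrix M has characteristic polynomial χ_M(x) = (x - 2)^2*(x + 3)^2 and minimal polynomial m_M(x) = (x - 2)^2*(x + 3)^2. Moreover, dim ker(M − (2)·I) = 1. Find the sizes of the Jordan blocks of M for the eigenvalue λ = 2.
Block sizes for λ = 2: [2]

Step 1 — from the characteristic polynomial, algebraic multiplicity of λ = 2 is 2. From dim ker(M − (2)·I) = 1, there are exactly 1 Jordan blocks for λ = 2.
Step 2 — from the minimal polynomial, the factor (x − 2)^2 tells us the largest block for λ = 2 has size 2.
Step 3 — with total size 2, 1 blocks, and largest block 2, the block sizes (in nonincreasing order) are [2].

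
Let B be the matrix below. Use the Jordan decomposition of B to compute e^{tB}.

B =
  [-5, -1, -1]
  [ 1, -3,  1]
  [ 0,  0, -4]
e^{tB} =
  [-t*exp(-4*t) + exp(-4*t), -t*exp(-4*t), -t*exp(-4*t)]
  [t*exp(-4*t), t*exp(-4*t) + exp(-4*t), t*exp(-4*t)]
  [0, 0, exp(-4*t)]

Strategy: write B = P · J · P⁻¹ where J is a Jordan canonical form, so e^{tB} = P · e^{tJ} · P⁻¹, and e^{tJ} can be computed block-by-block.

B has Jordan form
J =
  [-4,  1,  0]
  [ 0, -4,  0]
  [ 0,  0, -4]
(up to reordering of blocks).

Per-block formulas:
  For a 1×1 block at λ = -4: exp(t · [-4]) = [e^(-4t)].
  For a 2×2 Jordan block J_2(-4): exp(t · J_2(-4)) = e^(-4t)·(I + t·N), where N is the 2×2 nilpotent shift.

After assembling e^{tJ} and conjugating by P, we get:

e^{tB} =
  [-t*exp(-4*t) + exp(-4*t), -t*exp(-4*t), -t*exp(-4*t)]
  [t*exp(-4*t), t*exp(-4*t) + exp(-4*t), t*exp(-4*t)]
  [0, 0, exp(-4*t)]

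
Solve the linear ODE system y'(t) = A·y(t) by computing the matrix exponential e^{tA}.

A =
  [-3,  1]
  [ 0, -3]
e^{tA} =
  [exp(-3*t), t*exp(-3*t)]
  [0, exp(-3*t)]

Strategy: write A = P · J · P⁻¹ where J is a Jordan canonical form, so e^{tA} = P · e^{tJ} · P⁻¹, and e^{tJ} can be computed block-by-block.

A has Jordan form
J =
  [-3,  1]
  [ 0, -3]
(up to reordering of blocks).

Per-block formulas:
  For a 2×2 Jordan block J_2(-3): exp(t · J_2(-3)) = e^(-3t)·(I + t·N), where N is the 2×2 nilpotent shift.

After assembling e^{tJ} and conjugating by P, we get:

e^{tA} =
  [exp(-3*t), t*exp(-3*t)]
  [0, exp(-3*t)]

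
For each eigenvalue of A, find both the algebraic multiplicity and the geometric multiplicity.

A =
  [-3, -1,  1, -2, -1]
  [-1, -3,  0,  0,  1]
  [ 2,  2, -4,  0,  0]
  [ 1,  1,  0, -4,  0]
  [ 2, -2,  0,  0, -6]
λ = -4: alg = 5, geom = 2

Step 1 — factor the characteristic polynomial to read off the algebraic multiplicities:
  χ_A(x) = (x + 4)^5

Step 2 — compute geometric multiplicities via the rank-nullity identity g(λ) = n − rank(A − λI):
  rank(A − (-4)·I) = 3, so dim ker(A − (-4)·I) = n − 3 = 2

Summary:
  λ = -4: algebraic multiplicity = 5, geometric multiplicity = 2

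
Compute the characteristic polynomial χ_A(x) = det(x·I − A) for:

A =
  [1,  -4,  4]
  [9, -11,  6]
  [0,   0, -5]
x^3 + 15*x^2 + 75*x + 125

Expanding det(x·I − A) (e.g. by cofactor expansion or by noting that A is similar to its Jordan form J, which has the same characteristic polynomial as A) gives
  χ_A(x) = x^3 + 15*x^2 + 75*x + 125
which factors as (x + 5)^3. The eigenvalues (with algebraic multiplicities) are λ = -5 with multiplicity 3.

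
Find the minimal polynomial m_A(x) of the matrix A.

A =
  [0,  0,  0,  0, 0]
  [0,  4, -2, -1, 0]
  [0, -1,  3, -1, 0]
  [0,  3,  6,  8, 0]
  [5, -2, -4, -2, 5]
x^3 - 10*x^2 + 25*x

The characteristic polynomial is χ_A(x) = x*(x - 5)^4, so the eigenvalues are known. The minimal polynomial is
  m_A(x) = Π_λ (x − λ)^{k_λ}
where k_λ is the size of the *largest* Jordan block for λ (equivalently, the smallest k with (A − λI)^k v = 0 for every generalised eigenvector v of λ).

  λ = 0: largest Jordan block has size 1, contributing (x − 0)
  λ = 5: largest Jordan block has size 2, contributing (x − 5)^2

So m_A(x) = x*(x - 5)^2 = x^3 - 10*x^2 + 25*x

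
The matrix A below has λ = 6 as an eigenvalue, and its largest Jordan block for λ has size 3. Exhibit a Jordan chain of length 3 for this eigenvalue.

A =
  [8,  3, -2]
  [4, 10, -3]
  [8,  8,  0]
A Jordan chain for λ = 6 of length 3:
v_1 = (2, 4, 8)ᵀ
v_2 = (3, 4, 8)ᵀ
v_3 = (0, 1, 0)ᵀ

Let N = A − (6)·I. We want v_3 with N^3 v_3 = 0 but N^2 v_3 ≠ 0; then v_{j-1} := N · v_j for j = 3, …, 2.

Pick v_3 = (0, 1, 0)ᵀ.
Then v_2 = N · v_3 = (3, 4, 8)ᵀ.
Then v_1 = N · v_2 = (2, 4, 8)ᵀ.

Sanity check: (A − (6)·I) v_1 = (0, 0, 0)ᵀ = 0. ✓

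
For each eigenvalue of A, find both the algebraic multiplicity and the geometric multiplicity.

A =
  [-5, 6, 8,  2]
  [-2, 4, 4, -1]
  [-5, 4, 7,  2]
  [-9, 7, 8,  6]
λ = 3: alg = 4, geom = 2

Step 1 — factor the characteristic polynomial to read off the algebraic multiplicities:
  χ_A(x) = (x - 3)^4

Step 2 — compute geometric multiplicities via the rank-nullity identity g(λ) = n − rank(A − λI):
  rank(A − (3)·I) = 2, so dim ker(A − (3)·I) = n − 2 = 2

Summary:
  λ = 3: algebraic multiplicity = 4, geometric multiplicity = 2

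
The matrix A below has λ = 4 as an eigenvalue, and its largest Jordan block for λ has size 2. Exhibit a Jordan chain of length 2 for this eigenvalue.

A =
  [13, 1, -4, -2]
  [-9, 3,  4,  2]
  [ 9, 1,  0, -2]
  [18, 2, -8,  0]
A Jordan chain for λ = 4 of length 2:
v_1 = (9, -9, 9, 18)ᵀ
v_2 = (1, 0, 0, 0)ᵀ

Let N = A − (4)·I. We want v_2 with N^2 v_2 = 0 but N^1 v_2 ≠ 0; then v_{j-1} := N · v_j for j = 2, …, 2.

Pick v_2 = (1, 0, 0, 0)ᵀ.
Then v_1 = N · v_2 = (9, -9, 9, 18)ᵀ.

Sanity check: (A − (4)·I) v_1 = (0, 0, 0, 0)ᵀ = 0. ✓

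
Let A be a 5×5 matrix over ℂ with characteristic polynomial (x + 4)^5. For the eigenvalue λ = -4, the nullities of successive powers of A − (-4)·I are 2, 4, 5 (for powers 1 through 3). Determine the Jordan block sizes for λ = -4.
Block sizes for λ = -4: [3, 2]

From the dimensions of kernels of powers, the number of Jordan blocks of size at least j is d_j − d_{j−1} where d_j = dim ker(N^j) (with d_0 = 0). Computing the differences gives [2, 2, 1].
The number of blocks of size exactly k is (#blocks of size ≥ k) − (#blocks of size ≥ k + 1), so the partition is: 1 block(s) of size 2, 1 block(s) of size 3.
In nonincreasing order the block sizes are [3, 2].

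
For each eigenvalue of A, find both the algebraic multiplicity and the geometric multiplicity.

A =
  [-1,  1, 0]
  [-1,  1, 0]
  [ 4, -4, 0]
λ = 0: alg = 3, geom = 2

Step 1 — factor the characteristic polynomial to read off the algebraic multiplicities:
  χ_A(x) = x^3

Step 2 — compute geometric multiplicities via the rank-nullity identity g(λ) = n − rank(A − λI):
  rank(A − (0)·I) = 1, so dim ker(A − (0)·I) = n − 1 = 2

Summary:
  λ = 0: algebraic multiplicity = 3, geometric multiplicity = 2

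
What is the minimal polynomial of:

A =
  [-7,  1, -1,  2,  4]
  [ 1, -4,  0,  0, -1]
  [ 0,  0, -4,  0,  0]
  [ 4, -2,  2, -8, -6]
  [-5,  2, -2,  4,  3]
x^3 + 12*x^2 + 48*x + 64

The characteristic polynomial is χ_A(x) = (x + 4)^5, so the eigenvalues are known. The minimal polynomial is
  m_A(x) = Π_λ (x − λ)^{k_λ}
where k_λ is the size of the *largest* Jordan block for λ (equivalently, the smallest k with (A − λI)^k v = 0 for every generalised eigenvector v of λ).

  λ = -4: largest Jordan block has size 3, contributing (x + 4)^3

So m_A(x) = (x + 4)^3 = x^3 + 12*x^2 + 48*x + 64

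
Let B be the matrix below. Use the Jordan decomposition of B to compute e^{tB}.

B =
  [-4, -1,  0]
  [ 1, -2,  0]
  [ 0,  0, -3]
e^{tB} =
  [-t*exp(-3*t) + exp(-3*t), -t*exp(-3*t), 0]
  [t*exp(-3*t), t*exp(-3*t) + exp(-3*t), 0]
  [0, 0, exp(-3*t)]

Strategy: write B = P · J · P⁻¹ where J is a Jordan canonical form, so e^{tB} = P · e^{tJ} · P⁻¹, and e^{tJ} can be computed block-by-block.

B has Jordan form
J =
  [-3,  1,  0]
  [ 0, -3,  0]
  [ 0,  0, -3]
(up to reordering of blocks).

Per-block formulas:
  For a 1×1 block at λ = -3: exp(t · [-3]) = [e^(-3t)].
  For a 2×2 Jordan block J_2(-3): exp(t · J_2(-3)) = e^(-3t)·(I + t·N), where N is the 2×2 nilpotent shift.

After assembling e^{tJ} and conjugating by P, we get:

e^{tB} =
  [-t*exp(-3*t) + exp(-3*t), -t*exp(-3*t), 0]
  [t*exp(-3*t), t*exp(-3*t) + exp(-3*t), 0]
  [0, 0, exp(-3*t)]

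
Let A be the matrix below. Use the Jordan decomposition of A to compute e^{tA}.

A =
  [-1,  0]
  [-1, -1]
e^{tA} =
  [exp(-t), 0]
  [-t*exp(-t), exp(-t)]

Strategy: write A = P · J · P⁻¹ where J is a Jordan canonical form, so e^{tA} = P · e^{tJ} · P⁻¹, and e^{tJ} can be computed block-by-block.

A has Jordan form
J =
  [-1,  1]
  [ 0, -1]
(up to reordering of blocks).

Per-block formulas:
  For a 2×2 Jordan block J_2(-1): exp(t · J_2(-1)) = e^(-1t)·(I + t·N), where N is the 2×2 nilpotent shift.

After assembling e^{tJ} and conjugating by P, we get:

e^{tA} =
  [exp(-t), 0]
  [-t*exp(-t), exp(-t)]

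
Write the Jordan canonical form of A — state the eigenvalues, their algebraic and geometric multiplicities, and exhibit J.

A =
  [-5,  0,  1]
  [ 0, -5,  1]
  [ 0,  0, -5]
J_2(-5) ⊕ J_1(-5)

The characteristic polynomial is
  det(x·I − A) = x^3 + 15*x^2 + 75*x + 125 = (x + 5)^3

Eigenvalues and multiplicities (the geometric multiplicity of λ is n − rank(A − λI), which equals the number of Jordan blocks for λ):
  λ = -5: algebraic multiplicity = 3, geometric multiplicity = 2

Determining the block sizes for each eigenvalue:
  λ = -5: 2 blocks summing to 3 forces exactly one block of size 2 and the rest size 1 → block sizes [2, 1]

Assembling the blocks gives a Jordan form
J =
  [-5,  1,  0]
  [ 0, -5,  0]
  [ 0,  0, -5]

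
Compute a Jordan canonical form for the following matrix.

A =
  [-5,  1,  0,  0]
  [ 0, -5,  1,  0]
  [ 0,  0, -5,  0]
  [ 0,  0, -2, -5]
J_3(-5) ⊕ J_1(-5)

The characteristic polynomial is
  det(x·I − A) = x^4 + 20*x^3 + 150*x^2 + 500*x + 625 = (x + 5)^4

Eigenvalues and multiplicities (the geometric multiplicity of λ is n − rank(A − λI), which equals the number of Jordan blocks for λ):
  λ = -5: algebraic multiplicity = 4, geometric multiplicity = 2

Determining the block sizes for each eigenvalue:
  λ = -5: with am = 4 and gm = 2, the partition is not yet determined (e.g. several partitions of 4 into 2 parts exist). Let N = A − (-5)·I. Computing rank(N^1) = 2, rank(N^2) = 1, rank(N^3) = 0; the number of blocks of size ≥ j is rank(N^{j−1}) − rank(N^j), giving [2, 1, 1]. So we have 1 block(s) of size 3, 1 block(s) of size 1 → block sizes [3, 1]

Assembling the blocks gives a Jordan form
J =
  [-5,  1,  0,  0]
  [ 0, -5,  1,  0]
  [ 0,  0, -5,  0]
  [ 0,  0,  0, -5]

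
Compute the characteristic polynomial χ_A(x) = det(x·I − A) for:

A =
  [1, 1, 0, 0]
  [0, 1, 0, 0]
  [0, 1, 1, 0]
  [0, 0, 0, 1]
x^4 - 4*x^3 + 6*x^2 - 4*x + 1

Expanding det(x·I − A) (e.g. by cofactor expansion or by noting that A is similar to its Jordan form J, which has the same characteristic polynomial as A) gives
  χ_A(x) = x^4 - 4*x^3 + 6*x^2 - 4*x + 1
which factors as (x - 1)^4. The eigenvalues (with algebraic multiplicities) are λ = 1 with multiplicity 4.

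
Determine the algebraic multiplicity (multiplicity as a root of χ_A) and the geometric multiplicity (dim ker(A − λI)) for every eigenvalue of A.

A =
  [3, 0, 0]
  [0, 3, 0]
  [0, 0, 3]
λ = 3: alg = 3, geom = 3

Step 1 — factor the characteristic polynomial to read off the algebraic multiplicities:
  χ_A(x) = (x - 3)^3

Step 2 — compute geometric multiplicities via the rank-nullity identity g(λ) = n − rank(A − λI):
  rank(A − (3)·I) = 0, so dim ker(A − (3)·I) = n − 0 = 3

Summary:
  λ = 3: algebraic multiplicity = 3, geometric multiplicity = 3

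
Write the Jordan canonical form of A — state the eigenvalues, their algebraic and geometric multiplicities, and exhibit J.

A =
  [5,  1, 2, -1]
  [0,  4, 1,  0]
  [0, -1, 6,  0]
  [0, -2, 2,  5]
J_3(5) ⊕ J_1(5)

The characteristic polynomial is
  det(x·I − A) = x^4 - 20*x^3 + 150*x^2 - 500*x + 625 = (x - 5)^4

Eigenvalues and multiplicities (the geometric multiplicity of λ is n − rank(A − λI), which equals the number of Jordan blocks for λ):
  λ = 5: algebraic multiplicity = 4, geometric multiplicity = 2

Determining the block sizes for each eigenvalue:
  λ = 5: with am = 4 and gm = 2, the partition is not yet determined (e.g. several partitions of 4 into 2 parts exist). Let N = A − (5)·I. Computing rank(N^1) = 2, rank(N^2) = 1, rank(N^3) = 0; the number of blocks of size ≥ j is rank(N^{j−1}) − rank(N^j), giving [2, 1, 1]. So we have 1 block(s) of size 3, 1 block(s) of size 1 → block sizes [3, 1]

Assembling the blocks gives a Jordan form
J =
  [5, 1, 0, 0]
  [0, 5, 1, 0]
  [0, 0, 5, 0]
  [0, 0, 0, 5]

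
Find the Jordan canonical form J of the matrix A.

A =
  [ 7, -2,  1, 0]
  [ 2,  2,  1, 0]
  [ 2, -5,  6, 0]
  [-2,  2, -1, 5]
J_3(5) ⊕ J_1(5)

The characteristic polynomial is
  det(x·I − A) = x^4 - 20*x^3 + 150*x^2 - 500*x + 625 = (x - 5)^4

Eigenvalues and multiplicities (the geometric multiplicity of λ is n − rank(A − λI), which equals the number of Jordan blocks for λ):
  λ = 5: algebraic multiplicity = 4, geometric multiplicity = 2

Determining the block sizes for each eigenvalue:
  λ = 5: with am = 4 and gm = 2, the partition is not yet determined (e.g. several partitions of 4 into 2 parts exist). Let N = A − (5)·I. Computing rank(N^1) = 2, rank(N^2) = 1, rank(N^3) = 0; the number of blocks of size ≥ j is rank(N^{j−1}) − rank(N^j), giving [2, 1, 1]. So we have 1 block(s) of size 3, 1 block(s) of size 1 → block sizes [3, 1]

Assembling the blocks gives a Jordan form
J =
  [5, 1, 0, 0]
  [0, 5, 1, 0]
  [0, 0, 5, 0]
  [0, 0, 0, 5]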